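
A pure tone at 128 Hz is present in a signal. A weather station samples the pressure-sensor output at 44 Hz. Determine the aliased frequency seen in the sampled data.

4 Hz

128 Hz mod fs = 40 Hz.
40 Hz > fs/2 = 22 Hz, folds to fs − 40 Hz = 4 Hz.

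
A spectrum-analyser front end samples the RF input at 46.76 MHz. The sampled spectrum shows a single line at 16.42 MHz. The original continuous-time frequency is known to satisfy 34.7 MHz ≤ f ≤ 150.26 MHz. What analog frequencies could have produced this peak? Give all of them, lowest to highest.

63.18 MHz, 77.1 MHz, 109.94 MHz, 123.86 MHz

Frequencies that alias to 16.42 MHz are k·fs ± 16.42 MHz for integer k ≥ 0.
k=0: 16.42 MHz.
k=1: 30.34 MHz, 63.18 MHz.
k=2: 77.1 MHz, 109.94 MHz.
k=3: 123.86 MHz, 156.7 MHz.
k=4: 170.62 MHz, 203.46 MHz.
Within [34.7 MHz, 150.26 MHz]: 63.18 MHz, 77.1 MHz, 109.94 MHz, 123.86 MHz.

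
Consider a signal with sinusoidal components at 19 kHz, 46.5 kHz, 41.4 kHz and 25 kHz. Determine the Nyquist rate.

Highest-frequency component: 46.5 kHz.
Nyquist rate = 2 × 46.5 kHz = 93 kHz.

93 kHz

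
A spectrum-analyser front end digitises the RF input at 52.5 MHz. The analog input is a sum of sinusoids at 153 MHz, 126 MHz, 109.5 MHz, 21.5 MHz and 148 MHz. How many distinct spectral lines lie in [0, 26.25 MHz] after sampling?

fs/2 = 26.25 MHz.
153 MHz mod fs = 48 MHz.
48 MHz > fs/2 = 26.25 MHz, folds to fs − 48 MHz = 4.5 MHz.
126 MHz mod fs = 21 MHz.
21 MHz ≤ fs/2 = 26.25 MHz, appears at 21 MHz.
109.5 MHz mod fs = 4.5 MHz.
4.5 MHz ≤ fs/2 = 26.25 MHz, appears at 4.5 MHz.
21.5 MHz ≤ fs/2 = 26.25 MHz, passes unchanged.
148 MHz mod fs = 43 MHz.
43 MHz > fs/2 = 26.25 MHz, folds to fs − 43 MHz = 9.5 MHz.
Distinct values: {4.5 MHz, 9.5 MHz, 21 MHz, 21.5 MHz} → 4.

4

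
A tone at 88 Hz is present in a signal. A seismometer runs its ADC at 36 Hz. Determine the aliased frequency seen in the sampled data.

16 Hz

88 Hz mod fs = 16 Hz.
16 Hz ≤ fs/2 = 18 Hz, appears at 16 Hz.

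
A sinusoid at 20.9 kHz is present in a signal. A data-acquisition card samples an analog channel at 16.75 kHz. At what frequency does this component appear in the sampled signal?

4.15 kHz

20.9 kHz mod fs = 4.15 kHz.
4.15 kHz ≤ fs/2 = 8.375 kHz, appears at 4.15 kHz.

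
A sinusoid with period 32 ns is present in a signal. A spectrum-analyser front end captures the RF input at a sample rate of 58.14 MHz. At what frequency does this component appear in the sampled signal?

26.89 MHz

T = 32 ns → f = 1/T = 31.25 MHz.
31.25 MHz > fs/2 = 29.07 MHz, folds to fs − 31.25 MHz = 26.89 MHz.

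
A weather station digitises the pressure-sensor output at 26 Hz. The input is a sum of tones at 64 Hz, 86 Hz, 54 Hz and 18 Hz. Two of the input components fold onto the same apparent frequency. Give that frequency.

8 Hz

fs/2 = 13 Hz.
64 Hz mod fs = 12 Hz.
12 Hz ≤ fs/2 = 13 Hz, appears at 12 Hz.
86 Hz mod fs = 8 Hz.
8 Hz ≤ fs/2 = 13 Hz, appears at 8 Hz.
54 Hz mod fs = 2 Hz.
2 Hz ≤ fs/2 = 13 Hz, appears at 2 Hz.
18 Hz > fs/2 = 13 Hz, folds to fs − 18 Hz = 8 Hz.
18 Hz and 86 Hz both map to 8 Hz.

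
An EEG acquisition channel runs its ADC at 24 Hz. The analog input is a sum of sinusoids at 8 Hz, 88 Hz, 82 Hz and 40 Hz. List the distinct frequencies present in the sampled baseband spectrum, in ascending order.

fs/2 = 12 Hz.
8 Hz ≤ fs/2 = 12 Hz, passes unchanged.
88 Hz mod fs = 16 Hz.
16 Hz > fs/2 = 12 Hz, folds to fs − 16 Hz = 8 Hz.
82 Hz mod fs = 10 Hz.
10 Hz ≤ fs/2 = 12 Hz, appears at 10 Hz.
40 Hz mod fs = 16 Hz.
16 Hz > fs/2 = 12 Hz, folds to fs − 16 Hz = 8 Hz.
Distinct values: {8 Hz, 10 Hz}.

8 Hz, 10 Hz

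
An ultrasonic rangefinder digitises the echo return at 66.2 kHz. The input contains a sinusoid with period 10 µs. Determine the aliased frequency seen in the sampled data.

T = 10 µs → f = 1/T = 100 kHz.
100 kHz mod fs = 33.8 kHz.
33.8 kHz > fs/2 = 33.1 kHz, folds to fs − 33.8 kHz = 32.4 kHz.

32.4 kHz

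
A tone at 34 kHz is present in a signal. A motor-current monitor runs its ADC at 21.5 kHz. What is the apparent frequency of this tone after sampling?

9 kHz

34 kHz mod fs = 12.5 kHz.
12.5 kHz > fs/2 = 10.75 kHz, folds to fs − 12.5 kHz = 9 kHz.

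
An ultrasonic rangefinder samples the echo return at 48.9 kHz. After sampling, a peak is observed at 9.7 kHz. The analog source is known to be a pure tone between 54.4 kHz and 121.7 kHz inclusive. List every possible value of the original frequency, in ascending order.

Frequencies that alias to 9.7 kHz are k·fs ± 9.7 kHz for integer k ≥ 0.
k=0: 9.7 kHz.
k=1: 39.2 kHz, 58.6 kHz.
k=2: 88.1 kHz, 107.5 kHz.
k=3: 137 kHz, 156.4 kHz.
Within [54.4 kHz, 121.7 kHz]: 58.6 kHz, 88.1 kHz, 107.5 kHz.

58.6 kHz, 88.1 kHz, 107.5 kHz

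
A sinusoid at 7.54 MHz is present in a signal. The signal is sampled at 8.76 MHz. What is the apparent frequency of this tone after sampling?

1.22 MHz

7.54 MHz > fs/2 = 4.38 MHz, folds to fs − 7.54 MHz = 1.22 MHz.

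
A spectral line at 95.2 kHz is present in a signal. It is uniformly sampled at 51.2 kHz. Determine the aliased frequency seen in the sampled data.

7.2 kHz

95.2 kHz mod fs = 44 kHz.
44 kHz > fs/2 = 25.6 kHz, folds to fs − 44 kHz = 7.2 kHz.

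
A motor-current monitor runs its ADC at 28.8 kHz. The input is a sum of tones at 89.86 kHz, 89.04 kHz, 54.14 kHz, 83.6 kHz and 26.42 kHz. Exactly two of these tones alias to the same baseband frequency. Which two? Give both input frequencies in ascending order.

54.14 kHz, 89.86 kHz

fs/2 = 14.4 kHz.
89.86 kHz mod fs = 3.46 kHz.
3.46 kHz ≤ fs/2 = 14.4 kHz, appears at 3.46 kHz.
89.04 kHz mod fs = 2.64 kHz.
2.64 kHz ≤ fs/2 = 14.4 kHz, appears at 2.64 kHz.
54.14 kHz mod fs = 25.34 kHz.
25.34 kHz > fs/2 = 14.4 kHz, folds to fs − 25.34 kHz = 3.46 kHz.
83.6 kHz mod fs = 26 kHz.
26 kHz > fs/2 = 14.4 kHz, folds to fs − 26 kHz = 2.8 kHz.
26.42 kHz > fs/2 = 14.4 kHz, folds to fs − 26.42 kHz = 2.38 kHz.
54.14 kHz and 89.86 kHz both map to 3.46 kHz.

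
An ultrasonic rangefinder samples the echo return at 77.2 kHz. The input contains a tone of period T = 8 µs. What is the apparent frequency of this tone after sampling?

29.4 kHz

T = 8 µs → f = 1/T = 125 kHz.
125 kHz mod fs = 47.8 kHz.
47.8 kHz > fs/2 = 38.6 kHz, folds to fs − 47.8 kHz = 29.4 kHz.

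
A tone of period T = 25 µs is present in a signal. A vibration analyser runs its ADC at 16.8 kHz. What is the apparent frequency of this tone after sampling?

6.4 kHz

T = 25 µs → f = 1/T = 40 kHz.
40 kHz mod fs = 6.4 kHz.
6.4 kHz ≤ fs/2 = 8.4 kHz, appears at 6.4 kHz.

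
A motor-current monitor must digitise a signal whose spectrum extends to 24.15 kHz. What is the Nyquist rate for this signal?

48.3 kHz

Nyquist rate = 2 × 24.15 kHz = 48.3 kHz.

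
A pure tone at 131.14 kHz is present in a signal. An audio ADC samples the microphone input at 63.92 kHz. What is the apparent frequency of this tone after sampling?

131.14 kHz mod fs = 3.3 kHz.
3.3 kHz ≤ fs/2 = 31.96 kHz, appears at 3.3 kHz.

3.3 kHz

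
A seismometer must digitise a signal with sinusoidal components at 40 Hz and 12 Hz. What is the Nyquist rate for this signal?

80 Hz

Highest-frequency component: 40 Hz.
Nyquist rate = 2 × 40 Hz = 80 Hz.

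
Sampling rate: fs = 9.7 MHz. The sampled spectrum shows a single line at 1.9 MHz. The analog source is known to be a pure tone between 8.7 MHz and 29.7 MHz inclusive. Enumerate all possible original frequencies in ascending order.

11.6 MHz, 17.5 MHz, 21.3 MHz, 27.2 MHz

Frequencies that alias to 1.9 MHz are k·fs ± 1.9 MHz for integer k ≥ 0.
k=0: 1.9 MHz.
k=1: 7.8 MHz, 11.6 MHz.
k=2: 17.5 MHz, 21.3 MHz.
k=3: 27.2 MHz, 31 MHz.
k=4: 36.9 MHz, 40.7 MHz.
Within [8.7 MHz, 29.7 MHz]: 11.6 MHz, 17.5 MHz, 21.3 MHz, 27.2 MHz.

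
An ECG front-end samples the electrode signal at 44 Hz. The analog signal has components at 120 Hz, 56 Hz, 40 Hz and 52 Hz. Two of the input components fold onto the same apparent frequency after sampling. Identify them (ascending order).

56 Hz, 120 Hz

fs/2 = 22 Hz.
120 Hz mod fs = 32 Hz.
32 Hz > fs/2 = 22 Hz, folds to fs − 32 Hz = 12 Hz.
56 Hz mod fs = 12 Hz.
12 Hz ≤ fs/2 = 22 Hz, appears at 12 Hz.
40 Hz > fs/2 = 22 Hz, folds to fs − 40 Hz = 4 Hz.
52 Hz mod fs = 8 Hz.
8 Hz ≤ fs/2 = 22 Hz, appears at 8 Hz.
56 Hz and 120 Hz both map to 12 Hz.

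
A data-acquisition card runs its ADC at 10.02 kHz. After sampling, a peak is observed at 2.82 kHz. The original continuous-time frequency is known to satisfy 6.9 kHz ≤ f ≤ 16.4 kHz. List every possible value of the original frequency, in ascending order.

Frequencies that alias to 2.82 kHz are k·fs ± 2.82 kHz for integer k ≥ 0.
k=0: 2.82 kHz.
k=1: 7.2 kHz, 12.84 kHz.
k=2: 17.22 kHz, 22.86 kHz.
Within [6.9 kHz, 16.4 kHz]: 7.2 kHz, 12.84 kHz.

7.2 kHz, 12.84 kHz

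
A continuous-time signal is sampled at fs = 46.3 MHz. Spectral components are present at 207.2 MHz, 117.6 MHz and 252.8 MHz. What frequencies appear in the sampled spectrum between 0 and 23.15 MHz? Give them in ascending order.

fs/2 = 23.15 MHz.
207.2 MHz mod fs = 22 MHz.
22 MHz ≤ fs/2 = 23.15 MHz, appears at 22 MHz.
117.6 MHz mod fs = 25 MHz.
25 MHz > fs/2 = 23.15 MHz, folds to fs − 25 MHz = 21.3 MHz.
252.8 MHz mod fs = 21.3 MHz.
21.3 MHz ≤ fs/2 = 23.15 MHz, appears at 21.3 MHz.
Distinct values: {21.3 MHz, 22 MHz}.

21.3 MHz, 22 MHz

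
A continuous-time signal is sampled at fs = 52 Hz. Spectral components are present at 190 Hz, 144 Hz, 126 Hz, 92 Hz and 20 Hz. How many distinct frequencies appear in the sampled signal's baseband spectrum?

fs/2 = 26 Hz.
190 Hz mod fs = 34 Hz.
34 Hz > fs/2 = 26 Hz, folds to fs − 34 Hz = 18 Hz.
144 Hz mod fs = 40 Hz.
40 Hz > fs/2 = 26 Hz, folds to fs − 40 Hz = 12 Hz.
126 Hz mod fs = 22 Hz.
22 Hz ≤ fs/2 = 26 Hz, appears at 22 Hz.
92 Hz mod fs = 40 Hz.
40 Hz > fs/2 = 26 Hz, folds to fs − 40 Hz = 12 Hz.
20 Hz ≤ fs/2 = 26 Hz, passes unchanged.
Distinct values: {12 Hz, 18 Hz, 20 Hz, 22 Hz} → 4.

4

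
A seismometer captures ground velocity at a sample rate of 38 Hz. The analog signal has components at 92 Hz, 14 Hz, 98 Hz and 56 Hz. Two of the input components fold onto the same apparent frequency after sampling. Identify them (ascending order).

fs/2 = 19 Hz.
92 Hz mod fs = 16 Hz.
16 Hz ≤ fs/2 = 19 Hz, appears at 16 Hz.
14 Hz ≤ fs/2 = 19 Hz, passes unchanged.
98 Hz mod fs = 22 Hz.
22 Hz > fs/2 = 19 Hz, folds to fs − 22 Hz = 16 Hz.
56 Hz mod fs = 18 Hz.
18 Hz ≤ fs/2 = 19 Hz, appears at 18 Hz.
92 Hz and 98 Hz both map to 16 Hz.

92 Hz, 98 Hz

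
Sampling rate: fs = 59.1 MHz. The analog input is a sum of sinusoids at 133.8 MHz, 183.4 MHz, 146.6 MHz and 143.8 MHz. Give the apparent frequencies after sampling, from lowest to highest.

fs/2 = 29.55 MHz.
133.8 MHz mod fs = 15.6 MHz.
15.6 MHz ≤ fs/2 = 29.55 MHz, appears at 15.6 MHz.
183.4 MHz mod fs = 6.1 MHz.
6.1 MHz ≤ fs/2 = 29.55 MHz, appears at 6.1 MHz.
146.6 MHz mod fs = 28.4 MHz.
28.4 MHz ≤ fs/2 = 29.55 MHz, appears at 28.4 MHz.
143.8 MHz mod fs = 25.6 MHz.
25.6 MHz ≤ fs/2 = 29.55 MHz, appears at 25.6 MHz.
Distinct values: {6.1 MHz, 15.6 MHz, 25.6 MHz, 28.4 MHz}.

6.1 MHz, 15.6 MHz, 25.6 MHz, 28.4 MHz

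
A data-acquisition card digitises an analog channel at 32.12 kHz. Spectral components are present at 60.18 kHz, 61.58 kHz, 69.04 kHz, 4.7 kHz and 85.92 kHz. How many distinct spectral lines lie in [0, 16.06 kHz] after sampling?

5

fs/2 = 16.06 kHz.
60.18 kHz mod fs = 28.06 kHz.
28.06 kHz > fs/2 = 16.06 kHz, folds to fs − 28.06 kHz = 4.06 kHz.
61.58 kHz mod fs = 29.46 kHz.
29.46 kHz > fs/2 = 16.06 kHz, folds to fs − 29.46 kHz = 2.66 kHz.
69.04 kHz mod fs = 4.8 kHz.
4.8 kHz ≤ fs/2 = 16.06 kHz, appears at 4.8 kHz.
4.7 kHz ≤ fs/2 = 16.06 kHz, passes unchanged.
85.92 kHz mod fs = 21.68 kHz.
21.68 kHz > fs/2 = 16.06 kHz, folds to fs − 21.68 kHz = 10.44 kHz.
Distinct values: {2.66 kHz, 4.06 kHz, 4.7 kHz, 4.8 kHz, 10.44 kHz} → 5.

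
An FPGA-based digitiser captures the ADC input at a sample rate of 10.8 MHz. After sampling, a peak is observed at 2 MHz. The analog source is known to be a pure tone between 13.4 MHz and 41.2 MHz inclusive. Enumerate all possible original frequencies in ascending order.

19.6 MHz, 23.6 MHz, 30.4 MHz, 34.4 MHz, 41.2 MHz

Frequencies that alias to 2 MHz are k·fs ± 2 MHz for integer k ≥ 0.
k=0: 2 MHz.
k=1: 8.8 MHz, 12.8 MHz.
k=2: 19.6 MHz, 23.6 MHz.
k=3: 30.4 MHz, 34.4 MHz.
k=4: 41.2 MHz, 45.2 MHz.
k=5: 52 MHz, 56 MHz.
Within [13.4 MHz, 41.2 MHz]: 19.6 MHz, 23.6 MHz, 30.4 MHz, 34.4 MHz, 41.2 MHz.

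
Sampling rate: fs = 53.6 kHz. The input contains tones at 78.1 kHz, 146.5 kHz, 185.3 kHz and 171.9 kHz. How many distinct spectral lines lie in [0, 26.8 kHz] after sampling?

3

fs/2 = 26.8 kHz.
78.1 kHz mod fs = 24.5 kHz.
24.5 kHz ≤ fs/2 = 26.8 kHz, appears at 24.5 kHz.
146.5 kHz mod fs = 39.3 kHz.
39.3 kHz > fs/2 = 26.8 kHz, folds to fs − 39.3 kHz = 14.3 kHz.
185.3 kHz mod fs = 24.5 kHz.
24.5 kHz ≤ fs/2 = 26.8 kHz, appears at 24.5 kHz.
171.9 kHz mod fs = 11.1 kHz.
11.1 kHz ≤ fs/2 = 26.8 kHz, appears at 11.1 kHz.
Distinct values: {11.1 kHz, 14.3 kHz, 24.5 kHz} → 3.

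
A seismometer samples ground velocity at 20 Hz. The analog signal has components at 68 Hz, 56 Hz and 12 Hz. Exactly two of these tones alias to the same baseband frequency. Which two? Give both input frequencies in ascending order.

fs/2 = 10 Hz.
68 Hz mod fs = 8 Hz.
8 Hz ≤ fs/2 = 10 Hz, appears at 8 Hz.
56 Hz mod fs = 16 Hz.
16 Hz > fs/2 = 10 Hz, folds to fs − 16 Hz = 4 Hz.
12 Hz > fs/2 = 10 Hz, folds to fs − 12 Hz = 8 Hz.
12 Hz and 68 Hz both map to 8 Hz.

12 Hz, 68 Hz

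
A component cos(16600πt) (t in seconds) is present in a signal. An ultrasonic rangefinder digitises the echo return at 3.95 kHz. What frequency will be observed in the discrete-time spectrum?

0.4 kHz

ω = 16600π rad/s → f = ω/(2π) = 8300 Hz = 8.3 kHz.
8.3 kHz mod fs = 0.4 kHz.
0.4 kHz ≤ fs/2 = 1.975 kHz, appears at 0.4 kHz.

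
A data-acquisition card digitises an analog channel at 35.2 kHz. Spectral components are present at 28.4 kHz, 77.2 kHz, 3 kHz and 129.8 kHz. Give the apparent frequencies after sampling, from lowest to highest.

fs/2 = 17.6 kHz.
28.4 kHz > fs/2 = 17.6 kHz, folds to fs − 28.4 kHz = 6.8 kHz.
77.2 kHz mod fs = 6.8 kHz.
6.8 kHz ≤ fs/2 = 17.6 kHz, appears at 6.8 kHz.
3 kHz ≤ fs/2 = 17.6 kHz, passes unchanged.
129.8 kHz mod fs = 24.2 kHz.
24.2 kHz > fs/2 = 17.6 kHz, folds to fs − 24.2 kHz = 11 kHz.
Distinct values: {3 kHz, 6.8 kHz, 11 kHz}.

3 kHz, 6.8 kHz, 11 kHz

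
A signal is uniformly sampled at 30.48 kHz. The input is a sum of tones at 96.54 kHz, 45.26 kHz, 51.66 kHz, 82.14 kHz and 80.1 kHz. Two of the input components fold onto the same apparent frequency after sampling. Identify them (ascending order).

fs/2 = 15.24 kHz.
96.54 kHz mod fs = 5.1 kHz.
5.1 kHz ≤ fs/2 = 15.24 kHz, appears at 5.1 kHz.
45.26 kHz mod fs = 14.78 kHz.
14.78 kHz ≤ fs/2 = 15.24 kHz, appears at 14.78 kHz.
51.66 kHz mod fs = 21.18 kHz.
21.18 kHz > fs/2 = 15.24 kHz, folds to fs − 21.18 kHz = 9.3 kHz.
82.14 kHz mod fs = 21.18 kHz.
21.18 kHz > fs/2 = 15.24 kHz, folds to fs − 21.18 kHz = 9.3 kHz.
80.1 kHz mod fs = 19.14 kHz.
19.14 kHz > fs/2 = 15.24 kHz, folds to fs − 19.14 kHz = 11.34 kHz.
51.66 kHz and 82.14 kHz both map to 9.3 kHz.

51.66 kHz, 82.14 kHz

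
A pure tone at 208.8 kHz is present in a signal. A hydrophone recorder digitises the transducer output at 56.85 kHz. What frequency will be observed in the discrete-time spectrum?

208.8 kHz mod fs = 38.25 kHz.
38.25 kHz > fs/2 = 28.425 kHz, folds to fs − 38.25 kHz = 18.6 kHz.

18.6 kHz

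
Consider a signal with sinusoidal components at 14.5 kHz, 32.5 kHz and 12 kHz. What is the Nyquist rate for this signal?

Highest-frequency component: 32.5 kHz.
Nyquist rate = 2 × 32.5 kHz = 65 kHz.

65 kHz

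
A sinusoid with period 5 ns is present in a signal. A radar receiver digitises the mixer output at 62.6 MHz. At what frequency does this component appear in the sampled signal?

T = 5 ns → f = 1/T = 200 MHz.
200 MHz mod fs = 12.2 MHz.
12.2 MHz ≤ fs/2 = 31.3 MHz, appears at 12.2 MHz.

12.2 MHz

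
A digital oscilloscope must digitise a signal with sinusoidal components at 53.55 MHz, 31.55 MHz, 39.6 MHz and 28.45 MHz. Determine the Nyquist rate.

107.1 MHz

Highest-frequency component: 53.55 MHz.
Nyquist rate = 2 × 53.55 MHz = 107.1 MHz.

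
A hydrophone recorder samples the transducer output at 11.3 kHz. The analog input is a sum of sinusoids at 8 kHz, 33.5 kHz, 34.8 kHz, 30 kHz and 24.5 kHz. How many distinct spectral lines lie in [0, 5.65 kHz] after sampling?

5

fs/2 = 5.65 kHz.
8 kHz > fs/2 = 5.65 kHz, folds to fs − 8 kHz = 3.3 kHz.
33.5 kHz mod fs = 10.9 kHz.
10.9 kHz > fs/2 = 5.65 kHz, folds to fs − 10.9 kHz = 0.4 kHz.
34.8 kHz mod fs = 0.9 kHz.
0.9 kHz ≤ fs/2 = 5.65 kHz, appears at 0.9 kHz.
30 kHz mod fs = 7.4 kHz.
7.4 kHz > fs/2 = 5.65 kHz, folds to fs − 7.4 kHz = 3.9 kHz.
24.5 kHz mod fs = 1.9 kHz.
1.9 kHz ≤ fs/2 = 5.65 kHz, appears at 1.9 kHz.
Distinct values: {0.4 kHz, 0.9 kHz, 1.9 kHz, 3.3 kHz, 3.9 kHz} → 5.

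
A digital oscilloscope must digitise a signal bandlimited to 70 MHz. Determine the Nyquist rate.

140 MHz

Nyquist rate = 2 × 70 MHz = 140 MHz.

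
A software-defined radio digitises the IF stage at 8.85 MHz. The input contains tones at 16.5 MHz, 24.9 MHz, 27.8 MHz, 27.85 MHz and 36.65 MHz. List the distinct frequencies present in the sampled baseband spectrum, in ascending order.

1.2 MHz, 1.25 MHz, 1.3 MHz, 1.65 MHz

fs/2 = 4.425 MHz.
16.5 MHz mod fs = 7.65 MHz.
7.65 MHz > fs/2 = 4.425 MHz, folds to fs − 7.65 MHz = 1.2 MHz.
24.9 MHz mod fs = 7.2 MHz.
7.2 MHz > fs/2 = 4.425 MHz, folds to fs − 7.2 MHz = 1.65 MHz.
27.8 MHz mod fs = 1.25 MHz.
1.25 MHz ≤ fs/2 = 4.425 MHz, appears at 1.25 MHz.
27.85 MHz mod fs = 1.3 MHz.
1.3 MHz ≤ fs/2 = 4.425 MHz, appears at 1.3 MHz.
36.65 MHz mod fs = 1.25 MHz.
1.25 MHz ≤ fs/2 = 4.425 MHz, appears at 1.25 MHz.
Distinct values: {1.2 MHz, 1.25 MHz, 1.3 MHz, 1.65 MHz}.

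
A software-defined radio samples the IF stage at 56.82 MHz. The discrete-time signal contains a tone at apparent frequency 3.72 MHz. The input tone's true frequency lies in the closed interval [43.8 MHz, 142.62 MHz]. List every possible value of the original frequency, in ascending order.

Frequencies that alias to 3.72 MHz are k·fs ± 3.72 MHz for integer k ≥ 0.
k=0: 3.72 MHz.
k=1: 53.1 MHz, 60.54 MHz.
k=2: 109.92 MHz, 117.36 MHz.
k=3: 166.74 MHz, 174.18 MHz.
Within [43.8 MHz, 142.62 MHz]: 53.1 MHz, 60.54 MHz, 109.92 MHz, 117.36 MHz.

53.1 MHz, 60.54 MHz, 109.92 MHz, 117.36 MHz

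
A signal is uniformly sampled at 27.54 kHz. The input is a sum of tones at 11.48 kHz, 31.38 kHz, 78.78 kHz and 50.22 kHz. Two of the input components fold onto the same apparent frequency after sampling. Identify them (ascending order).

fs/2 = 13.77 kHz.
11.48 kHz ≤ fs/2 = 13.77 kHz, passes unchanged.
31.38 kHz mod fs = 3.84 kHz.
3.84 kHz ≤ fs/2 = 13.77 kHz, appears at 3.84 kHz.
78.78 kHz mod fs = 23.7 kHz.
23.7 kHz > fs/2 = 13.77 kHz, folds to fs − 23.7 kHz = 3.84 kHz.
50.22 kHz mod fs = 22.68 kHz.
22.68 kHz > fs/2 = 13.77 kHz, folds to fs − 22.68 kHz = 4.86 kHz.
31.38 kHz and 78.78 kHz both map to 3.84 kHz.

31.38 kHz, 78.78 kHz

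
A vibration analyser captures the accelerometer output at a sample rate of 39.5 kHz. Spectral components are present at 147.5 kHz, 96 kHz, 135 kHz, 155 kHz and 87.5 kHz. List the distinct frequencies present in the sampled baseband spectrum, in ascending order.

3 kHz, 8.5 kHz, 10.5 kHz, 16.5 kHz, 17 kHz

fs/2 = 19.75 kHz.
147.5 kHz mod fs = 29 kHz.
29 kHz > fs/2 = 19.75 kHz, folds to fs − 29 kHz = 10.5 kHz.
96 kHz mod fs = 17 kHz.
17 kHz ≤ fs/2 = 19.75 kHz, appears at 17 kHz.
135 kHz mod fs = 16.5 kHz.
16.5 kHz ≤ fs/2 = 19.75 kHz, appears at 16.5 kHz.
155 kHz mod fs = 36.5 kHz.
36.5 kHz > fs/2 = 19.75 kHz, folds to fs − 36.5 kHz = 3 kHz.
87.5 kHz mod fs = 8.5 kHz.
8.5 kHz ≤ fs/2 = 19.75 kHz, appears at 8.5 kHz.
Distinct values: {3 kHz, 8.5 kHz, 10.5 kHz, 16.5 kHz, 17 kHz}.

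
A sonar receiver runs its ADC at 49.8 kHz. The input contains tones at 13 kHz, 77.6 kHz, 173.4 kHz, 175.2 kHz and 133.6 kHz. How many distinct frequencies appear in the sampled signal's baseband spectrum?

fs/2 = 24.9 kHz.
13 kHz ≤ fs/2 = 24.9 kHz, passes unchanged.
77.6 kHz mod fs = 27.8 kHz.
27.8 kHz > fs/2 = 24.9 kHz, folds to fs − 27.8 kHz = 22 kHz.
173.4 kHz mod fs = 24 kHz.
24 kHz ≤ fs/2 = 24.9 kHz, appears at 24 kHz.
175.2 kHz mod fs = 25.8 kHz.
25.8 kHz > fs/2 = 24.9 kHz, folds to fs − 25.8 kHz = 24 kHz.
133.6 kHz mod fs = 34 kHz.
34 kHz > fs/2 = 24.9 kHz, folds to fs − 34 kHz = 15.8 kHz.
Distinct values: {13 kHz, 15.8 kHz, 22 kHz, 24 kHz} → 4.

4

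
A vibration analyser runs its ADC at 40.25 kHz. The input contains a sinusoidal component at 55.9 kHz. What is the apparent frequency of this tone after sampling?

15.65 kHz

55.9 kHz mod fs = 15.65 kHz.
15.65 kHz ≤ fs/2 = 20.125 kHz, appears at 15.65 kHz.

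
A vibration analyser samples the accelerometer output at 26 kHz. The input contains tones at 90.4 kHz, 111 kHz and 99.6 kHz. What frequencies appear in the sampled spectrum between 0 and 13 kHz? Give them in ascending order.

fs/2 = 13 kHz.
90.4 kHz mod fs = 12.4 kHz.
12.4 kHz ≤ fs/2 = 13 kHz, appears at 12.4 kHz.
111 kHz mod fs = 7 kHz.
7 kHz ≤ fs/2 = 13 kHz, appears at 7 kHz.
99.6 kHz mod fs = 21.6 kHz.
21.6 kHz > fs/2 = 13 kHz, folds to fs − 21.6 kHz = 4.4 kHz.
Distinct values: {4.4 kHz, 7 kHz, 12.4 kHz}.

4.4 kHz, 7 kHz, 12.4 kHz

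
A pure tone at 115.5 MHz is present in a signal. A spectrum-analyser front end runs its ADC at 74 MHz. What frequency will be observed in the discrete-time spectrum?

32.5 MHz

115.5 MHz mod fs = 41.5 MHz.
41.5 MHz > fs/2 = 37 MHz, folds to fs − 41.5 MHz = 32.5 MHz.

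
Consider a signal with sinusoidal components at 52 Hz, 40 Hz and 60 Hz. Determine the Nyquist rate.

Highest-frequency component: 60 Hz.
Nyquist rate = 2 × 60 Hz = 120 Hz.

120 Hz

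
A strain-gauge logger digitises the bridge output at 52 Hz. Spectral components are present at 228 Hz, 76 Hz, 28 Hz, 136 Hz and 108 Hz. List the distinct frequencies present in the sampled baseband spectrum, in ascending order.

4 Hz, 20 Hz, 24 Hz

fs/2 = 26 Hz.
228 Hz mod fs = 20 Hz.
20 Hz ≤ fs/2 = 26 Hz, appears at 20 Hz.
76 Hz mod fs = 24 Hz.
24 Hz ≤ fs/2 = 26 Hz, appears at 24 Hz.
28 Hz > fs/2 = 26 Hz, folds to fs − 28 Hz = 24 Hz.
136 Hz mod fs = 32 Hz.
32 Hz > fs/2 = 26 Hz, folds to fs − 32 Hz = 20 Hz.
108 Hz mod fs = 4 Hz.
4 Hz ≤ fs/2 = 26 Hz, appears at 4 Hz.
Distinct values: {4 Hz, 20 Hz, 24 Hz}.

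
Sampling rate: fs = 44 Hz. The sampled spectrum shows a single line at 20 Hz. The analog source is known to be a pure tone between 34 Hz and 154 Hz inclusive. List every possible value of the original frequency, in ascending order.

64 Hz, 68 Hz, 108 Hz, 112 Hz, 152 Hz

Frequencies that alias to 20 Hz are k·fs ± 20 Hz for integer k ≥ 0.
k=0: 20 Hz.
k=1: 24 Hz, 64 Hz.
k=2: 68 Hz, 108 Hz.
k=3: 112 Hz, 152 Hz.
k=4: 156 Hz, 196 Hz.
Within [34 Hz, 154 Hz]: 64 Hz, 68 Hz, 108 Hz, 112 Hz, 152 Hz.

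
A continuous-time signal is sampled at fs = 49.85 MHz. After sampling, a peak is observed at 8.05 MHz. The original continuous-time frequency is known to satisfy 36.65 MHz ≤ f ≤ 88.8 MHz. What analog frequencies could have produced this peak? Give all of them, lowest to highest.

Frequencies that alias to 8.05 MHz are k·fs ± 8.05 MHz for integer k ≥ 0.
k=0: 8.05 MHz.
k=1: 41.8 MHz, 57.9 MHz.
k=2: 91.65 MHz, 107.75 MHz.
Within [36.65 MHz, 88.8 MHz]: 41.8 MHz, 57.9 MHz.

41.8 MHz, 57.9 MHz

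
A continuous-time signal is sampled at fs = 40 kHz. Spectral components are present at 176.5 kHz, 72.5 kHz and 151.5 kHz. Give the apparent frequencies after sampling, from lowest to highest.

7.5 kHz, 8.5 kHz, 16.5 kHz

fs/2 = 20 kHz.
176.5 kHz mod fs = 16.5 kHz.
16.5 kHz ≤ fs/2 = 20 kHz, appears at 16.5 kHz.
72.5 kHz mod fs = 32.5 kHz.
32.5 kHz > fs/2 = 20 kHz, folds to fs − 32.5 kHz = 7.5 kHz.
151.5 kHz mod fs = 31.5 kHz.
31.5 kHz > fs/2 = 20 kHz, folds to fs − 31.5 kHz = 8.5 kHz.
Distinct values: {7.5 kHz, 8.5 kHz, 16.5 kHz}.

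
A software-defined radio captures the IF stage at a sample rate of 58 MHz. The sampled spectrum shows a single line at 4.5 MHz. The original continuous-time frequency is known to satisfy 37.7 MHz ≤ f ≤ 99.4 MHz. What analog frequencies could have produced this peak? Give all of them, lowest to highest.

Frequencies that alias to 4.5 MHz are k·fs ± 4.5 MHz for integer k ≥ 0.
k=0: 4.5 MHz.
k=1: 53.5 MHz, 62.5 MHz.
k=2: 111.5 MHz, 120.5 MHz.
Within [37.7 MHz, 99.4 MHz]: 53.5 MHz, 62.5 MHz.

53.5 MHz, 62.5 MHz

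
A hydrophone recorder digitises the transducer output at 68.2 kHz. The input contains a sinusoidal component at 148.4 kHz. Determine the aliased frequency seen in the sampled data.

148.4 kHz mod fs = 12 kHz.
12 kHz ≤ fs/2 = 34.1 kHz, appears at 12 kHz.

12 kHz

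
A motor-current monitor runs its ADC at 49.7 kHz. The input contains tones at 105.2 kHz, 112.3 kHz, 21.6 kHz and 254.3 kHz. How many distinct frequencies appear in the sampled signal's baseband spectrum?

3

fs/2 = 24.85 kHz.
105.2 kHz mod fs = 5.8 kHz.
5.8 kHz ≤ fs/2 = 24.85 kHz, appears at 5.8 kHz.
112.3 kHz mod fs = 12.9 kHz.
12.9 kHz ≤ fs/2 = 24.85 kHz, appears at 12.9 kHz.
21.6 kHz ≤ fs/2 = 24.85 kHz, passes unchanged.
254.3 kHz mod fs = 5.8 kHz.
5.8 kHz ≤ fs/2 = 24.85 kHz, appears at 5.8 kHz.
Distinct values: {5.8 kHz, 12.9 kHz, 21.6 kHz} → 3.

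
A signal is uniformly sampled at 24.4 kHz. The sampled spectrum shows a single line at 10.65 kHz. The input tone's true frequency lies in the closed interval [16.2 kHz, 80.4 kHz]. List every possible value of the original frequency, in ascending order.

35.05 kHz, 38.15 kHz, 59.45 kHz, 62.55 kHz

Frequencies that alias to 10.65 kHz are k·fs ± 10.65 kHz for integer k ≥ 0.
k=0: 10.65 kHz.
k=1: 13.75 kHz, 35.05 kHz.
k=2: 38.15 kHz, 59.45 kHz.
k=3: 62.55 kHz, 83.85 kHz.
k=4: 86.95 kHz, 108.25 kHz.
Within [16.2 kHz, 80.4 kHz]: 35.05 kHz, 38.15 kHz, 59.45 kHz, 62.55 kHz.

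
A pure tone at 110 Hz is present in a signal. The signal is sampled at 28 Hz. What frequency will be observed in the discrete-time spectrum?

2 Hz

110 Hz mod fs = 26 Hz.
26 Hz > fs/2 = 14 Hz, folds to fs − 26 Hz = 2 Hz.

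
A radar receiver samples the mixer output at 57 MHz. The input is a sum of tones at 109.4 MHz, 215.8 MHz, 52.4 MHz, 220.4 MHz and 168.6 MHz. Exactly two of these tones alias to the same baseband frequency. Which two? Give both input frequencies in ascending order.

fs/2 = 28.5 MHz.
109.4 MHz mod fs = 52.4 MHz.
52.4 MHz > fs/2 = 28.5 MHz, folds to fs − 52.4 MHz = 4.6 MHz.
215.8 MHz mod fs = 44.8 MHz.
44.8 MHz > fs/2 = 28.5 MHz, folds to fs − 44.8 MHz = 12.2 MHz.
52.4 MHz > fs/2 = 28.5 MHz, folds to fs − 52.4 MHz = 4.6 MHz.
220.4 MHz mod fs = 49.4 MHz.
49.4 MHz > fs/2 = 28.5 MHz, folds to fs − 49.4 MHz = 7.6 MHz.
168.6 MHz mod fs = 54.6 MHz.
54.6 MHz > fs/2 = 28.5 MHz, folds to fs − 54.6 MHz = 2.4 MHz.
52.4 MHz and 109.4 MHz both map to 4.6 MHz.

52.4 MHz, 109.4 MHz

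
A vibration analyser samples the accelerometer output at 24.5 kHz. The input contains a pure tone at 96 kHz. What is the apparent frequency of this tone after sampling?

2 kHz

96 kHz mod fs = 22.5 kHz.
22.5 kHz > fs/2 = 12.25 kHz, folds to fs − 22.5 kHz = 2 kHz.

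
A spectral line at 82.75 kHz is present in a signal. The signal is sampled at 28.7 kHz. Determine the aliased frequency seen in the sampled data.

82.75 kHz mod fs = 25.35 kHz.
25.35 kHz > fs/2 = 14.35 kHz, folds to fs − 25.35 kHz = 3.35 kHz.

3.35 kHz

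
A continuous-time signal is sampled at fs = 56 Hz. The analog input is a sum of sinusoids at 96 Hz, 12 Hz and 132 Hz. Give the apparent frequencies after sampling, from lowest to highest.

fs/2 = 28 Hz.
96 Hz mod fs = 40 Hz.
40 Hz > fs/2 = 28 Hz, folds to fs − 40 Hz = 16 Hz.
12 Hz ≤ fs/2 = 28 Hz, passes unchanged.
132 Hz mod fs = 20 Hz.
20 Hz ≤ fs/2 = 28 Hz, appears at 20 Hz.
Distinct values: {12 Hz, 16 Hz, 20 Hz}.

12 Hz, 16 Hz, 20 Hz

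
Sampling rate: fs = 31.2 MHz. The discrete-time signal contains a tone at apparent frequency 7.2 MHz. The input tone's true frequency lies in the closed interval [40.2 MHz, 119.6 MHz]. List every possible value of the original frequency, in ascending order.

Frequencies that alias to 7.2 MHz are k·fs ± 7.2 MHz for integer k ≥ 0.
k=0: 7.2 MHz.
k=1: 24 MHz, 38.4 MHz.
k=2: 55.2 MHz, 69.6 MHz.
k=3: 86.4 MHz, 100.8 MHz.
k=4: 117.6 MHz, 132 MHz.
k=5: 148.8 MHz, 163.2 MHz.
Within [40.2 MHz, 119.6 MHz]: 55.2 MHz, 69.6 MHz, 86.4 MHz, 100.8 MHz, 117.6 MHz.

55.2 MHz, 69.6 MHz, 86.4 MHz, 100.8 MHz, 117.6 MHz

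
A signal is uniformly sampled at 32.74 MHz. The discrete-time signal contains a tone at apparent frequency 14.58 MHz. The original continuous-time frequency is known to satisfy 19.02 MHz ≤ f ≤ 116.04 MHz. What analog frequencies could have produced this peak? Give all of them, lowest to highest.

Frequencies that alias to 14.58 MHz are k·fs ± 14.58 MHz for integer k ≥ 0.
k=0: 14.58 MHz.
k=1: 18.16 MHz, 47.32 MHz.
k=2: 50.9 MHz, 80.06 MHz.
k=3: 83.64 MHz, 112.8 MHz.
k=4: 116.38 MHz, 145.54 MHz.
Within [19.02 MHz, 116.04 MHz]: 47.32 MHz, 50.9 MHz, 80.06 MHz, 83.64 MHz, 112.8 MHz.

47.32 MHz, 50.9 MHz, 80.06 MHz, 83.64 MHz, 112.8 MHz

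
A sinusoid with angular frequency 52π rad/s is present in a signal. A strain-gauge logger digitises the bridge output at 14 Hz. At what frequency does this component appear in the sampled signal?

ω = 52π rad/s → f = ω/(2π) = 26 Hz.
26 Hz mod fs = 12 Hz.
12 Hz > fs/2 = 7 Hz, folds to fs − 12 Hz = 2 Hz.

2 Hz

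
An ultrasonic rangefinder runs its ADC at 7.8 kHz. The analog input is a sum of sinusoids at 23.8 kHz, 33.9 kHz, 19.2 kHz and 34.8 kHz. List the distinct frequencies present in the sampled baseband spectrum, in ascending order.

fs/2 = 3.9 kHz.
23.8 kHz mod fs = 0.4 kHz.
0.4 kHz ≤ fs/2 = 3.9 kHz, appears at 0.4 kHz.
33.9 kHz mod fs = 2.7 kHz.
2.7 kHz ≤ fs/2 = 3.9 kHz, appears at 2.7 kHz.
19.2 kHz mod fs = 3.6 kHz.
3.6 kHz ≤ fs/2 = 3.9 kHz, appears at 3.6 kHz.
34.8 kHz mod fs = 3.6 kHz.
3.6 kHz ≤ fs/2 = 3.9 kHz, appears at 3.6 kHz.
Distinct values: {0.4 kHz, 2.7 kHz, 3.6 kHz}.

0.4 kHz, 2.7 kHz, 3.6 kHz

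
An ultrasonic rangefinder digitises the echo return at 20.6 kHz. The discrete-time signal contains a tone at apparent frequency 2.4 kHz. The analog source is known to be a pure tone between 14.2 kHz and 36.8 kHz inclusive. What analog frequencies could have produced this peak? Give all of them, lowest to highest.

Frequencies that alias to 2.4 kHz are k·fs ± 2.4 kHz for integer k ≥ 0.
k=0: 2.4 kHz.
k=1: 18.2 kHz, 23 kHz.
k=2: 38.8 kHz, 43.6 kHz.
Within [14.2 kHz, 36.8 kHz]: 18.2 kHz, 23 kHz.

18.2 kHz, 23 kHz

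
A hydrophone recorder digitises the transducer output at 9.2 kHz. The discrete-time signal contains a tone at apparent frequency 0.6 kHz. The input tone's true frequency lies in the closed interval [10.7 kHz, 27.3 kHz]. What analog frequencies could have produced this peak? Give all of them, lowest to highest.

Frequencies that alias to 0.6 kHz are k·fs ± 0.6 kHz for integer k ≥ 0.
k=0: 0.6 kHz.
k=1: 8.6 kHz, 9.8 kHz.
k=2: 17.8 kHz, 19 kHz.
k=3: 27 kHz, 28.2 kHz.
k=4: 36.2 kHz, 37.4 kHz.
Within [10.7 kHz, 27.3 kHz]: 17.8 kHz, 19 kHz, 27 kHz.

17.8 kHz, 19 kHz, 27 kHz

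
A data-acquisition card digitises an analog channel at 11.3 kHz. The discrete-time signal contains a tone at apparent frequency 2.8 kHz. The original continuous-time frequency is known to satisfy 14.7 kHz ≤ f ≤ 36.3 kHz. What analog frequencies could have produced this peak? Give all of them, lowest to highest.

Frequencies that alias to 2.8 kHz are k·fs ± 2.8 kHz for integer k ≥ 0.
k=0: 2.8 kHz.
k=1: 8.5 kHz, 14.1 kHz.
k=2: 19.8 kHz, 25.4 kHz.
k=3: 31.1 kHz, 36.7 kHz.
k=4: 42.4 kHz, 48 kHz.
Within [14.7 kHz, 36.3 kHz]: 19.8 kHz, 25.4 kHz, 31.1 kHz.

19.8 kHz, 25.4 kHz, 31.1 kHz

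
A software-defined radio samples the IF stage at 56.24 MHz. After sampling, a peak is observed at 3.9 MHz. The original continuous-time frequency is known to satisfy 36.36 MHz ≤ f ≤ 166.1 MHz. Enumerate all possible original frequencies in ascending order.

52.34 MHz, 60.14 MHz, 108.58 MHz, 116.38 MHz, 164.82 MHz

Frequencies that alias to 3.9 MHz are k·fs ± 3.9 MHz for integer k ≥ 0.
k=0: 3.9 MHz.
k=1: 52.34 MHz, 60.14 MHz.
k=2: 108.58 MHz, 116.38 MHz.
k=3: 164.82 MHz, 172.62 MHz.
k=4: 221.06 MHz, 228.86 MHz.
Within [36.36 MHz, 166.1 MHz]: 52.34 MHz, 60.14 MHz, 108.58 MHz, 116.38 MHz, 164.82 MHz.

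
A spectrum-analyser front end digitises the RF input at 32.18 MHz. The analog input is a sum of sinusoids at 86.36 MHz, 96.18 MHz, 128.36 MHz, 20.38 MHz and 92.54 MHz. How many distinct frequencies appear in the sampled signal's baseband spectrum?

fs/2 = 16.09 MHz.
86.36 MHz mod fs = 22 MHz.
22 MHz > fs/2 = 16.09 MHz, folds to fs − 22 MHz = 10.18 MHz.
96.18 MHz mod fs = 31.82 MHz.
31.82 MHz > fs/2 = 16.09 MHz, folds to fs − 31.82 MHz = 0.36 MHz.
128.36 MHz mod fs = 31.82 MHz.
31.82 MHz > fs/2 = 16.09 MHz, folds to fs − 31.82 MHz = 0.36 MHz.
20.38 MHz > fs/2 = 16.09 MHz, folds to fs − 20.38 MHz = 11.8 MHz.
92.54 MHz mod fs = 28.18 MHz.
28.18 MHz > fs/2 = 16.09 MHz, folds to fs − 28.18 MHz = 4 MHz.
Distinct values: {0.36 MHz, 4 MHz, 10.18 MHz, 11.8 MHz} → 4.

4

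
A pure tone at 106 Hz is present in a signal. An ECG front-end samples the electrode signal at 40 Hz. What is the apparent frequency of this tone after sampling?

14 Hz

106 Hz mod fs = 26 Hz.
26 Hz > fs/2 = 20 Hz, folds to fs − 26 Hz = 14 Hz.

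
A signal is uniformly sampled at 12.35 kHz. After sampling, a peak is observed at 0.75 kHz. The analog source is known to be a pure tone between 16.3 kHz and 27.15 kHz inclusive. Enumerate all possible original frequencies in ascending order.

23.95 kHz, 25.45 kHz

Frequencies that alias to 0.75 kHz are k·fs ± 0.75 kHz for integer k ≥ 0.
k=0: 0.75 kHz.
k=1: 11.6 kHz, 13.1 kHz.
k=2: 23.95 kHz, 25.45 kHz.
k=3: 36.3 kHz, 37.8 kHz.
Within [16.3 kHz, 27.15 kHz]: 23.95 kHz, 25.45 kHz.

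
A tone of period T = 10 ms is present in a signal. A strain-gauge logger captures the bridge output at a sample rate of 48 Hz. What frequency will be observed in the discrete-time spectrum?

T = 10 ms → f = 1/T = 100 Hz.
100 Hz mod fs = 4 Hz.
4 Hz ≤ fs/2 = 24 Hz, appears at 4 Hz.

4 Hz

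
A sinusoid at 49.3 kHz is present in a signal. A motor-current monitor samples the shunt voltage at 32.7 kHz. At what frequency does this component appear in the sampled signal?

16.1 kHz

49.3 kHz mod fs = 16.6 kHz.
16.6 kHz > fs/2 = 16.35 kHz, folds to fs − 16.6 kHz = 16.1 kHz.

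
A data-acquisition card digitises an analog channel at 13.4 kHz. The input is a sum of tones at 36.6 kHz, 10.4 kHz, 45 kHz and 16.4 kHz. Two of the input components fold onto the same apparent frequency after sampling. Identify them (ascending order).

fs/2 = 6.7 kHz.
36.6 kHz mod fs = 9.8 kHz.
9.8 kHz > fs/2 = 6.7 kHz, folds to fs − 9.8 kHz = 3.6 kHz.
10.4 kHz > fs/2 = 6.7 kHz, folds to fs − 10.4 kHz = 3 kHz.
45 kHz mod fs = 4.8 kHz.
4.8 kHz ≤ fs/2 = 6.7 kHz, appears at 4.8 kHz.
16.4 kHz mod fs = 3 kHz.
3 kHz ≤ fs/2 = 6.7 kHz, appears at 3 kHz.
10.4 kHz and 16.4 kHz both map to 3 kHz.

10.4 kHz, 16.4 kHz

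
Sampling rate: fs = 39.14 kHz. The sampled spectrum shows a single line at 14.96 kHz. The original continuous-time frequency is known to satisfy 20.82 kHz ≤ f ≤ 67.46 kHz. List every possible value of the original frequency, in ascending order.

Frequencies that alias to 14.96 kHz are k·fs ± 14.96 kHz for integer k ≥ 0.
k=0: 14.96 kHz.
k=1: 24.18 kHz, 54.1 kHz.
k=2: 63.32 kHz, 93.24 kHz.
k=3: 102.46 kHz, 132.38 kHz.
Within [20.82 kHz, 67.46 kHz]: 24.18 kHz, 54.1 kHz, 63.32 kHz.

24.18 kHz, 54.1 kHz, 63.32 kHz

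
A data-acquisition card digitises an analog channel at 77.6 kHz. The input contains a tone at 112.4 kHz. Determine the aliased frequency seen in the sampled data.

112.4 kHz mod fs = 34.8 kHz.
34.8 kHz ≤ fs/2 = 38.8 kHz, appears at 34.8 kHz.

34.8 kHz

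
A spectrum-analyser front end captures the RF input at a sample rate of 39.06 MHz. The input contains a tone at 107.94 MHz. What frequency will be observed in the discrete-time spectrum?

107.94 MHz mod fs = 29.82 MHz.
29.82 MHz > fs/2 = 19.53 MHz, folds to fs − 29.82 MHz = 9.24 MHz.

9.24 MHz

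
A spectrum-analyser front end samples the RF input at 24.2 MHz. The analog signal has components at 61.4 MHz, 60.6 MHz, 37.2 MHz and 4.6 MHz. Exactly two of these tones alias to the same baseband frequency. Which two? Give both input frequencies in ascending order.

fs/2 = 12.1 MHz.
61.4 MHz mod fs = 13 MHz.
13 MHz > fs/2 = 12.1 MHz, folds to fs − 13 MHz = 11.2 MHz.
60.6 MHz mod fs = 12.2 MHz.
12.2 MHz > fs/2 = 12.1 MHz, folds to fs − 12.2 MHz = 12 MHz.
37.2 MHz mod fs = 13 MHz.
13 MHz > fs/2 = 12.1 MHz, folds to fs − 13 MHz = 11.2 MHz.
4.6 MHz ≤ fs/2 = 12.1 MHz, passes unchanged.
37.2 MHz and 61.4 MHz both map to 11.2 MHz.

37.2 MHz, 61.4 MHz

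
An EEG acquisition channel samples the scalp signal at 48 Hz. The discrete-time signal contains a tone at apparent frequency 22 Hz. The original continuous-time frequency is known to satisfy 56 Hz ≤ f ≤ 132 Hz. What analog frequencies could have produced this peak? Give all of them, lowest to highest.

70 Hz, 74 Hz, 118 Hz, 122 Hz

Frequencies that alias to 22 Hz are k·fs ± 22 Hz for integer k ≥ 0.
k=0: 22 Hz.
k=1: 26 Hz, 70 Hz.
k=2: 74 Hz, 118 Hz.
k=3: 122 Hz, 166 Hz.
k=4: 170 Hz, 214 Hz.
Within [56 Hz, 132 Hz]: 70 Hz, 74 Hz, 118 Hz, 122 Hz.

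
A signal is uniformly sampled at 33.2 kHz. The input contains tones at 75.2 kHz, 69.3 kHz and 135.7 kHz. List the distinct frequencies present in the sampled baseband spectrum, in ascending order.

fs/2 = 16.6 kHz.
75.2 kHz mod fs = 8.8 kHz.
8.8 kHz ≤ fs/2 = 16.6 kHz, appears at 8.8 kHz.
69.3 kHz mod fs = 2.9 kHz.
2.9 kHz ≤ fs/2 = 16.6 kHz, appears at 2.9 kHz.
135.7 kHz mod fs = 2.9 kHz.
2.9 kHz ≤ fs/2 = 16.6 kHz, appears at 2.9 kHz.
Distinct values: {2.9 kHz, 8.8 kHz}.

2.9 kHz, 8.8 kHz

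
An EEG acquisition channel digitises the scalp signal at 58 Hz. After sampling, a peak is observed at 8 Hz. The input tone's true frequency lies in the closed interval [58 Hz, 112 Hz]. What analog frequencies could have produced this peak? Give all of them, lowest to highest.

Frequencies that alias to 8 Hz are k·fs ± 8 Hz for integer k ≥ 0.
k=0: 8 Hz.
k=1: 50 Hz, 66 Hz.
k=2: 108 Hz, 124 Hz.
k=3: 166 Hz, 182 Hz.
Within [58 Hz, 112 Hz]: 66 Hz, 108 Hz.

66 Hz, 108 Hz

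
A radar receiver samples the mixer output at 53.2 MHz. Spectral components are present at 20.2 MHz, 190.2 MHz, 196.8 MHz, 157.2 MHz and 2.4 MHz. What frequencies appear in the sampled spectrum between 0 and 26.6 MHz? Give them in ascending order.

2.4 MHz, 16 MHz, 20.2 MHz, 22.6 MHz

fs/2 = 26.6 MHz.
20.2 MHz ≤ fs/2 = 26.6 MHz, passes unchanged.
190.2 MHz mod fs = 30.6 MHz.
30.6 MHz > fs/2 = 26.6 MHz, folds to fs − 30.6 MHz = 22.6 MHz.
196.8 MHz mod fs = 37.2 MHz.
37.2 MHz > fs/2 = 26.6 MHz, folds to fs − 37.2 MHz = 16 MHz.
157.2 MHz mod fs = 50.8 MHz.
50.8 MHz > fs/2 = 26.6 MHz, folds to fs − 50.8 MHz = 2.4 MHz.
2.4 MHz ≤ fs/2 = 26.6 MHz, passes unchanged.
Distinct values: {2.4 MHz, 16 MHz, 20.2 MHz, 22.6 MHz}.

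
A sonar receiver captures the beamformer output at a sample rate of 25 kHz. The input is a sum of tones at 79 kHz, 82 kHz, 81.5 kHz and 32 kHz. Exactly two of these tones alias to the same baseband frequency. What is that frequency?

fs/2 = 12.5 kHz.
79 kHz mod fs = 4 kHz.
4 kHz ≤ fs/2 = 12.5 kHz, appears at 4 kHz.
82 kHz mod fs = 7 kHz.
7 kHz ≤ fs/2 = 12.5 kHz, appears at 7 kHz.
81.5 kHz mod fs = 6.5 kHz.
6.5 kHz ≤ fs/2 = 12.5 kHz, appears at 6.5 kHz.
32 kHz mod fs = 7 kHz.
7 kHz ≤ fs/2 = 12.5 kHz, appears at 7 kHz.
32 kHz and 82 kHz both map to 7 kHz.

7 kHz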